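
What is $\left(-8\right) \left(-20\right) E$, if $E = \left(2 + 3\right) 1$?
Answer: $800$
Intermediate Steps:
$E = 5$ ($E = 5 \cdot 1 = 5$)
$\left(-8\right) \left(-20\right) E = \left(-8\right) \left(-20\right) 5 = 160 \cdot 5 = 800$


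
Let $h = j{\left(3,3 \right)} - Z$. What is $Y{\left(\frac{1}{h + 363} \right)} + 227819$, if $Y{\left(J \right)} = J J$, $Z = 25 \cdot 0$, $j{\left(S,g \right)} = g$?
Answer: $\frac{30517721965}{133956} \approx 2.2782 \cdot 10^{5}$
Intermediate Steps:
$Z = 0$
$h = 3$ ($h = 3 - 0 = 3 + 0 = 3$)
$Y{\left(J \right)} = J^{2}$
$Y{\left(\frac{1}{h + 363} \right)} + 227819 = \left(\frac{1}{3 + 363}\right)^{2} + 227819 = \left(\frac{1}{366}\right)^{2} + 227819 = \frac{1}{133956} + 227819 = \frac{30517721965}{133956}$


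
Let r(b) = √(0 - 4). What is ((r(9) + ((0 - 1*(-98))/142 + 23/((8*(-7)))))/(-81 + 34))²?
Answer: -61999983/34921144384 + 1111*I/2195746 ≈ -0.0017754 + 0.00050598*I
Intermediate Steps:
r(b) = 2*I (r(b) = √(-4) = 2*I)
((r(9) + ((0 - 1*(-98))/142 + 23/((8*(-7)))))/(-81 + 34))² = ((2*I + ((0 - 1*(-98))/142 + 23/((8*(-7)))))/(-81 + 34))² = ((2*I + ((0 + 98)*(1/142) + 23/(-56)))/(-47))² = ((2*I + (98*(1/142) + 23*(-1/56)))*(-1/47))² = ((2*I + (49/71 - 23/56))*(-1/47))² = ((2*I + 1111/3976)*(-1/47))² = ((1111/3976 + 2*I)*(-1/47))² = (-1111/186872 - 2*I/47)²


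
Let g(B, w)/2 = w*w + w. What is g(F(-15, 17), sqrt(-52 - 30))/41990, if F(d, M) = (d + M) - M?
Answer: -82/20995 + I*sqrt(82)/20995 ≈ -0.0039057 + 0.00043131*I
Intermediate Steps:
F(d, M) = d (F(d, M) = (M + d) - M = d)
g(B, w) = 2*w + 2*w**2 (g(B, w) = 2*(w*w + w) = 2*(w**2 + w) = 2*(w + w**2) = 2*w + 2*w**2)
g(F(-15, 17), sqrt(-52 - 30))/41990 = (2*sqrt(-52 - 30)*(1 + sqrt(-52 - 30)))/41990 = (2*sqrt(-82)*(1 + sqrt(-82)))*(1/41990) = (2*(I*sqrt(82))*(1 + I*sqrt(82)))*(1/41990) = (2*I*sqrt(82)*(1 + I*sqrt(82)))*(1/41990) = I*sqrt(82)*(1 + I*sqrt(82))/20995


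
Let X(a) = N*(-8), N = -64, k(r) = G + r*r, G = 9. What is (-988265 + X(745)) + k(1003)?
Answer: 18265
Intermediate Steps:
k(r) = 9 + r² (k(r) = 9 + r*r = 9 + r²)
X(a) = 512 (X(a) = -64*(-8) = 512)
(-988265 + X(745)) + k(1003) = (-988265 + 512) + (9 + 1003²) = -987753 + (9 + 1006009) = -987753 + 1006018 = 18265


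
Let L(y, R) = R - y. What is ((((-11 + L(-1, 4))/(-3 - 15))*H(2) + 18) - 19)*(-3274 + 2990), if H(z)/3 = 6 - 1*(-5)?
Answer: -2840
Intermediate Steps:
H(z) = 33 (H(z) = 3*(6 - 1*(-5)) = 3*(6 + 5) = 3*11 = 33)
((((-11 + L(-1, 4))/(-3 - 15))*H(2) + 18) - 19)*(-3274 + 2990) = ((((-11 + (4 - 1*(-1)))/(-3 - 15))*33 + 18) - 19)*(-3274 + 2990) = ((((-11 + (4 + 1))/(-18))*33 + 18) - 19)*(-284) = ((((-11 + 5)*(-1/18))*33 + 18) - 19)*(-284) = ((-6*(-1/18)*33 + 18) - 19)*(-284) = (((⅓)*33 + 18) - 19)*(-284) = ((11 + 18) - 19)*(-284) = (29 - 19)*(-284) = 10*(-284) = -2840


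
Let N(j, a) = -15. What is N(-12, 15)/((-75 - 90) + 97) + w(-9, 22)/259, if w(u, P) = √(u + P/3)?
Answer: 15/68 + I*√15/777 ≈ 0.22059 + 0.0049845*I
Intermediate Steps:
w(u, P) = √(u + P/3) (w(u, P) = √(u + P*(⅓)) = √(u + P/3))
N(-12, 15)/((-75 - 90) + 97) + w(-9, 22)/259 = -15/((-75 - 90) + 97) + (√(3*22 + 9*(-9))/3)/259 = -15/(-165 + 97) + (√(66 - 81)/3)*(1/259) = -15/(-68) + (√(-15)/3)*(1/259) = -15*(-1/68) + ((I*√15)/3)*(1/259) = 15/68 + (I*√15/3)*(1/259) = 15/68 + I*√15/777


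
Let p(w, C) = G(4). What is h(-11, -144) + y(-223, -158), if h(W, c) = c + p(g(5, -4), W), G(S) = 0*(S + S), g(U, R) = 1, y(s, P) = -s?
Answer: 79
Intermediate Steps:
G(S) = 0 (G(S) = 0*(2*S) = 0)
p(w, C) = 0
h(W, c) = c (h(W, c) = c + 0 = c)
h(-11, -144) + y(-223, -158) = -144 - 1*(-223) = -144 + 223 = 79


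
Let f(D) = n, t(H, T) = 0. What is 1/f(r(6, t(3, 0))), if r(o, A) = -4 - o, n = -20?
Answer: -1/20 ≈ -0.050000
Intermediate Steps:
f(D) = -20
1/f(r(6, t(3, 0))) = 1/(-20) = -1/20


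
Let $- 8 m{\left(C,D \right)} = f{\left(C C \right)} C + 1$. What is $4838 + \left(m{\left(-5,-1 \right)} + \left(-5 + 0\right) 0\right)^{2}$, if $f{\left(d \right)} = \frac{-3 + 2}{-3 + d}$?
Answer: $\frac{149862617}{30976} \approx 4838.0$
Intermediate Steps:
$f{\left(d \right)} = - \frac{1}{-3 + d}$
$m{\left(C,D \right)} = - \frac{1}{8} + \frac{C}{8 \left(-3 + C^{2}\right)}$ ($m{\left(C,D \right)} = - \frac{- \frac{1}{-3 + C C} C + 1}{8} = - \frac{- \frac{1}{-3 + C^{2}} C + 1}{8} = - \frac{- \frac{C}{-3 + C^{2}} + 1}{8} = - \frac{1 - \frac{C}{-3 + C^{2}}}{8} = - \frac{1}{8} + \frac{C}{8 \left(-3 + C^{2}\right)}$)
$4838 + \left(m{\left(-5,-1 \right)} + \left(-5 + 0\right) 0\right)^{2} = 4838 + \left(\frac{3 - 5 - \left(-5\right)^{2}}{8 \left(-3 + \left(-5\right)^{2}\right)} + \left(-5 + 0\right) 0\right)^{2} = 4838 + \left(\frac{3 - 5 - 25}{8 \left(-3 + 25\right)} - 0\right)^{2} = 4838 + \left(\frac{3 - 5 - 25}{8 \cdot 22} + 0\right)^{2} = 4838 + \left(\frac{1}{8} \cdot \frac{1}{22} \left(-27\right) + 0\right)^{2} = 4838 + \left(- \frac{27}{176} + 0\right)^{2} = 4838 + \left(- \frac{27}{176}\right)^{2} = 4838 + \frac{729}{30976} = \frac{149862617}{30976}$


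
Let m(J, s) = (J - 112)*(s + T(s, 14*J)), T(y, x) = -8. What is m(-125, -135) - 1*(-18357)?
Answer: 52248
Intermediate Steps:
m(J, s) = (-112 + J)*(-8 + s) (m(J, s) = (J - 112)*(s - 8) = (-112 + J)*(-8 + s))
m(-125, -135) - 1*(-18357) = (896 - 112*(-135) - 8*(-125) - 125*(-135)) - 1*(-18357) = (896 + 15120 + 1000 + 16875) + 18357 = 33891 + 18357 = 52248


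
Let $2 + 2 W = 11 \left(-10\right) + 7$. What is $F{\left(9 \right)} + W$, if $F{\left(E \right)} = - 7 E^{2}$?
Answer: $- \frac{1239}{2} \approx -619.5$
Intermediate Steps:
$W = - \frac{105}{2}$ ($W = -1 + \frac{11 \left(-10\right) + 7}{2} = -1 + \frac{-110 + 7}{2} = -1 + \frac{1}{2} \left(-103\right) = -1 - \frac{103}{2} = - \frac{105}{2} \approx -52.5$)
$F{\left(9 \right)} + W = - 7 \cdot 9^{2} - \frac{105}{2} = \left(-7\right) 81 - \frac{105}{2} = -567 - \frac{105}{2} = - \frac{1239}{2}$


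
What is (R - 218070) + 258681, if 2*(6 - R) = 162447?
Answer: -81213/2 ≈ -40607.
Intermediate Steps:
R = -162435/2 (R = 6 - ½*162447 = 6 - 162447/2 = -162435/2 ≈ -81218.)
(R - 218070) + 258681 = (-162435/2 - 218070) + 258681 = -598575/2 + 258681 = -81213/2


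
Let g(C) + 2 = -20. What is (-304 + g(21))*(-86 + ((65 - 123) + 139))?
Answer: 1630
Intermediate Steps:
g(C) = -22 (g(C) = -2 - 20 = -22)
(-304 + g(21))*(-86 + ((65 - 123) + 139)) = (-304 - 22)*(-86 + ((65 - 123) + 139)) = -326*(-86 + (-58 + 139)) = -326*(-86 + 81) = -326*(-5) = 1630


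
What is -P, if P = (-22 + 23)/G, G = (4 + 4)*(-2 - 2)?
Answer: 1/32 ≈ 0.031250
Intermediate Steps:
G = -32 (G = 8*(-4) = -32)
P = -1/32 (P = (-22 + 23)/(-32) = 1*(-1/32) = -1/32 ≈ -0.031250)
-P = -1*(-1/32) = 1/32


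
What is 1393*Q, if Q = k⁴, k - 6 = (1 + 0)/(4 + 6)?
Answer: 19287256513/10000 ≈ 1.9287e+6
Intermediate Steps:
k = 61/10 (k = 6 + (1 + 0)/(4 + 6) = 6 + 1/10 = 6 + 1*(⅒) = 6 + ⅒ = 61/10 ≈ 6.1000)
Q = 13845841/10000 (Q = (61/10)⁴ = 13845841/10000 ≈ 1384.6)
1393*Q = 1393*(13845841/10000) = 19287256513/10000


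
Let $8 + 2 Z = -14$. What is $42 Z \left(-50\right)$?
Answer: $23100$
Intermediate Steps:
$Z = -11$ ($Z = -4 + \frac{1}{2} \left(-14\right) = -4 - 7 = -11$)
$42 Z \left(-50\right) = 42 \left(-11\right) \left(-50\right) = \left(-462\right) \left(-50\right) = 23100$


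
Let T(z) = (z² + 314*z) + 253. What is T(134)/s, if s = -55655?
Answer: -12057/11131 ≈ -1.0832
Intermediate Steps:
T(z) = 253 + z² + 314*z
T(134)/s = (253 + 134² + 314*134)/(-55655) = (253 + 17956 + 42076)*(-1/55655) = 60285*(-1/55655) = -12057/11131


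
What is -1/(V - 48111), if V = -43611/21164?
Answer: 21164/1018264815 ≈ 2.0784e-5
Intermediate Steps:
V = -43611/21164 (V = -43611*1/21164 = -43611/21164 ≈ -2.0606)
-1/(V - 48111) = -1/(-43611/21164 - 48111) = -1/(-1018264815/21164) = -1*(-21164/1018264815) = 21164/1018264815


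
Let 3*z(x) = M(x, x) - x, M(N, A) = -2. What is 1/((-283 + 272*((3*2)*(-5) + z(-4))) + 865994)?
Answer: 3/2573197 ≈ 1.1659e-6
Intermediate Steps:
z(x) = -⅔ - x/3 (z(x) = (-2 - x)/3 = -⅔ - x/3)
1/((-283 + 272*((3*2)*(-5) + z(-4))) + 865994) = 1/((-283 + 272*((3*2)*(-5) + (-⅔ - ⅓*(-4)))) + 865994) = 1/((-283 + 272*(6*(-5) + (-⅔ + 4/3))) + 865994) = 1/((-283 + 272*(-30 + ⅔)) + 865994) = 1/((-283 + 272*(-88/3)) + 865994) = 1/((-283 - 23936/3) + 865994) = 1/(-24785/3 + 865994) = 1/(2573197/3) = 3/2573197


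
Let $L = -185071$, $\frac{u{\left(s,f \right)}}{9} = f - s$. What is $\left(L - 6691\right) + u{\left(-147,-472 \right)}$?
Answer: $-194687$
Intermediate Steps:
$u{\left(s,f \right)} = - 9 s + 9 f$ ($u{\left(s,f \right)} = 9 \left(f - s\right) = - 9 s + 9 f$)
$\left(L - 6691\right) + u{\left(-147,-472 \right)} = \left(-185071 - 6691\right) + \left(\left(-9\right) \left(-147\right) + 9 \left(-472\right)\right) = -191762 + \left(1323 - 4248\right) = -191762 - 2925 = -194687$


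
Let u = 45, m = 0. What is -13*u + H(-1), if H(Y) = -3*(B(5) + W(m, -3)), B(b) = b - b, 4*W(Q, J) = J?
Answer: -2331/4 ≈ -582.75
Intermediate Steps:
W(Q, J) = J/4
B(b) = 0
H(Y) = 9/4 (H(Y) = -3*(0 + (1/4)*(-3)) = -3*(0 - 3/4) = -3*(-3/4) = 9/4)
-13*u + H(-1) = -13*45 + 9/4 = -585 + 9/4 = -2331/4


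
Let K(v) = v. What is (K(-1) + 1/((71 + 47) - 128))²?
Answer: 121/100 ≈ 1.2100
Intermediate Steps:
(K(-1) + 1/((71 + 47) - 128))² = (-1 + 1/((71 + 47) - 128))² = (-1 + 1/(118 - 128))² = (-1 + 1/(-10))² = (-1 - ⅒)² = (-11/10)² = 121/100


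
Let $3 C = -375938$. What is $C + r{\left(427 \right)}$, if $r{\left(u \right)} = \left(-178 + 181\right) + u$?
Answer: $- \frac{374648}{3} \approx -1.2488 \cdot 10^{5}$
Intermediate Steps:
$C = - \frac{375938}{3}$ ($C = \frac{1}{3} \left(-375938\right) = - \frac{375938}{3} \approx -1.2531 \cdot 10^{5}$)
$r{\left(u \right)} = 3 + u$
$C + r{\left(427 \right)} = - \frac{375938}{3} + \left(3 + 427\right) = - \frac{375938}{3} + 430 = - \frac{374648}{3}$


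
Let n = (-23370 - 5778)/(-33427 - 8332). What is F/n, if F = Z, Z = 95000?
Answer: 991776250/7287 ≈ 1.3610e+5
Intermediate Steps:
n = 29148/41759 (n = -29148/(-41759) = -29148*(-1/41759) = 29148/41759 ≈ 0.69801)
F = 95000
F/n = 95000/(29148/41759) = 95000*(41759/29148) = 991776250/7287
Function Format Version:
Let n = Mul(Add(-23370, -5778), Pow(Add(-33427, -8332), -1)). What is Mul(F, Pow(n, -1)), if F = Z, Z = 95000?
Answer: Rational(991776250, 7287) ≈ 1.3610e+5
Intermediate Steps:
n = Rational(29148, 41759) (n = Mul(-29148, Pow(-41759, -1)) = Mul(-29148, Rational(-1, 41759)) = Rational(29148, 41759) ≈ 0.69801)
F = 95000
Mul(F, Pow(n, -1)) = Mul(95000, Pow(Rational(29148, 41759), -1)) = Mul(95000, Rational(41759, 29148)) = Rational(991776250, 7287)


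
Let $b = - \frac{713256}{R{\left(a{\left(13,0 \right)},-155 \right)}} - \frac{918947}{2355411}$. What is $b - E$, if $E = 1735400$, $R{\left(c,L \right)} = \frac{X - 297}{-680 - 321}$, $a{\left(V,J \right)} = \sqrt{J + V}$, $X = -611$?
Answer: $- \frac{1348303685025823}{534678297} \approx -2.5217 \cdot 10^{6}$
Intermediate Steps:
$R{\left(c,L \right)} = \frac{908}{1001}$ ($R{\left(c,L \right)} = \frac{-611 - 297}{-680 - 321} = - \frac{908}{-1001} = \left(-908\right) \left(- \frac{1}{1001}\right) = \frac{908}{1001}$)
$b = - \frac{420422968412023}{534678297}$ ($b = - \frac{713256}{\frac{908}{1001}} - \frac{918947}{2355411} = \left(-713256\right) \frac{1001}{908} - \frac{918947}{2355411} = - \frac{178492314}{227} - \frac{918947}{2355411} = - \frac{420422968412023}{534678297} \approx -7.8631 \cdot 10^{5}$)
$b - E = - \frac{420422968412023}{534678297} - 1735400 = - \frac{1348303685025823}{534678297}$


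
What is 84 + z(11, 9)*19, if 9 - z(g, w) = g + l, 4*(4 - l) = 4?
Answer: -11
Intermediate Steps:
l = 3 (l = 4 - ¼*4 = 4 - 1 = 3)
z(g, w) = 6 - g (z(g, w) = 9 - (g + 3) = 9 - (3 + g) = 9 + (-3 - g) = 6 - g)
84 + z(11, 9)*19 = 84 + (6 - 1*11)*19 = 84 + (6 - 11)*19 = 84 - 5*19 = 84 - 95 = -11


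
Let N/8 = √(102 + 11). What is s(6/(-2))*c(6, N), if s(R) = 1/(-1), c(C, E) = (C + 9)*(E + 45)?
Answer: -675 - 120*√113 ≈ -1950.6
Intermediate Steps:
N = 8*√113 (N = 8*√(102 + 11) = 8*√113 ≈ 85.041)
c(C, E) = (9 + C)*(45 + E)
s(R) = -1
s(6/(-2))*c(6, N) = -(405 + 9*(8*√113) + 45*6 + 6*(8*√113)) = -(405 + 72*√113 + 270 + 48*√113) = -(675 + 120*√113) = -675 - 120*√113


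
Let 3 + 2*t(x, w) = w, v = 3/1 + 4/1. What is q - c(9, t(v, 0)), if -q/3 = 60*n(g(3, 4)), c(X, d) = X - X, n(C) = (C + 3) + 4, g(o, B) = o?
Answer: -1800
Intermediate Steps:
v = 7 (v = 3*1 + 4*1 = 3 + 4 = 7)
n(C) = 7 + C (n(C) = (3 + C) + 4 = 7 + C)
t(x, w) = -3/2 + w/2
c(X, d) = 0
q = -1800 (q = -180*(7 + 3) = -180*10 = -3*600 = -1800)
q - c(9, t(v, 0)) = -1800 - 1*0 = -1800 + 0 = -1800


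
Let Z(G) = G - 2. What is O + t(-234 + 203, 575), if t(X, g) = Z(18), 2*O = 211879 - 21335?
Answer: 95288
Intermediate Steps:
Z(G) = -2 + G
O = 95272 (O = (211879 - 21335)/2 = (1/2)*190544 = 95272)
t(X, g) = 16 (t(X, g) = -2 + 18 = 16)
O + t(-234 + 203, 575) = 95272 + 16 = 95288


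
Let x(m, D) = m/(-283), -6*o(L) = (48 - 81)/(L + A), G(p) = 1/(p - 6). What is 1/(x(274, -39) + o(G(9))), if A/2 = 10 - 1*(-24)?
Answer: -116030/103001 ≈ -1.1265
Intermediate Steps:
A = 68 (A = 2*(10 - 1*(-24)) = 2*(10 + 24) = 2*34 = 68)
G(p) = 1/(-6 + p)
o(L) = 11/(2*(68 + L)) (o(L) = -(48 - 81)/(6*(L + 68)) = -(-11)/(2*(68 + L)) = 11/(2*(68 + L)))
x(m, D) = -m/283 (x(m, D) = m*(-1/283) = -m/283)
1/(x(274, -39) + o(G(9))) = 1/(-1/283*274 + 11/(2*(68 + 1/(-6 + 9)))) = 1/(-274/283 + 11/(2*(68 + 1/3))) = 1/(-274/283 + 11/(2*(205/3))) = 1/(-274/283 + (11/2)*(3/205)) = 1/(-274/283 + 33/410) = 1/(-103001/116030) = -116030/103001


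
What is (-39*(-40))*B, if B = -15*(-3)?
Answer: 70200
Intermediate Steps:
B = 45
(-39*(-40))*B = -39*(-40)*45 = 1560*45 = 70200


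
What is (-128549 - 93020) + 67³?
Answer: 79194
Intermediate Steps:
(-128549 - 93020) + 67³ = -221569 + 300763 = 79194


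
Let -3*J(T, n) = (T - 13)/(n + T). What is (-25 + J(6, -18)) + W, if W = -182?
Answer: -7459/36 ≈ -207.19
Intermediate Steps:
J(T, n) = -(-13 + T)/(3*(T + n)) (J(T, n) = -(T - 13)/(3*(n + T)) = -(-13 + T)/(3*(T + n)))
(-25 + J(6, -18)) + W = (-25 + (13 - 1*6)/(3*(6 - 18))) - 182 = (-25 + (⅓)*(13 - 6)/(-12)) - 182 = (-25 + (⅓)*(-1/12)*7) - 182 = (-25 - 7/36) - 182 = -907/36 - 182 = -7459/36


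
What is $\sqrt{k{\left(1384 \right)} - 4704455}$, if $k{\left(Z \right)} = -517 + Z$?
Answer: $2 i \sqrt{1175897} \approx 2168.8 i$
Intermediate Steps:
$\sqrt{k{\left(1384 \right)} - 4704455} = \sqrt{\left(-517 + 1384\right) - 4704455} = \sqrt{867 - 4704455} = \sqrt{-4703588} = 2 i \sqrt{1175897}$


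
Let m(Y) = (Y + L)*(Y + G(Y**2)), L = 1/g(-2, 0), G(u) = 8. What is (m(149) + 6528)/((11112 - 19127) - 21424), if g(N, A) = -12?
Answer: -358895/353268 ≈ -1.0159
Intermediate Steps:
L = -1/12 (L = 1/(-12) = -1/12 ≈ -0.083333)
m(Y) = (8 + Y)*(-1/12 + Y) (m(Y) = (Y - 1/12)*(Y + 8) = (-1/12 + Y)*(8 + Y) = (8 + Y)*(-1/12 + Y))
(m(149) + 6528)/((11112 - 19127) - 21424) = ((-2/3 + 149**2 + (95/12)*149) + 6528)/((11112 - 19127) - 21424) = ((-2/3 + 22201 + 14155/12) + 6528)/(-8015 - 21424) = (280559/12 + 6528)/(-29439) = (358895/12)*(-1/29439) = -358895/353268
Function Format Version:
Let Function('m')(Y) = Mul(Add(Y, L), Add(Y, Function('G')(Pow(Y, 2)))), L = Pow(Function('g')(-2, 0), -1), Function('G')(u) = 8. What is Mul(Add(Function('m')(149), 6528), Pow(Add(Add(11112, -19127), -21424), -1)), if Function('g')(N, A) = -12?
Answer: Rational(-358895, 353268) ≈ -1.0159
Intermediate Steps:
L = Rational(-1, 12) (L = Pow(-12, -1) = Rational(-1, 12) ≈ -0.083333)
Function('m')(Y) = Mul(Add(8, Y), Add(Rational(-1, 12), Y)) (Function('m')(Y) = Mul(Add(Y, Rational(-1, 12)), Add(Y, 8)) = Mul(Add(Rational(-1, 12), Y), Add(8, Y)) = Mul(Add(8, Y), Add(Rational(-1, 12), Y)))
Mul(Add(Function('m')(149), 6528), Pow(Add(Add(11112, -19127), -21424), -1)) = Mul(Add(Add(Rational(-2, 3), Pow(149, 2), Mul(Rational(95, 12), 149)), 6528), Pow(Add(Add(11112, -19127), -21424), -1)) = Mul(Add(Add(Rational(-2, 3), 22201, Rational(14155, 12)), 6528), Pow(Add(-8015, -21424), -1)) = Mul(Add(Rational(280559, 12), 6528), Pow(-29439, -1)) = Mul(Rational(358895, 12), Rational(-1, 29439)) = Rational(-358895, 353268)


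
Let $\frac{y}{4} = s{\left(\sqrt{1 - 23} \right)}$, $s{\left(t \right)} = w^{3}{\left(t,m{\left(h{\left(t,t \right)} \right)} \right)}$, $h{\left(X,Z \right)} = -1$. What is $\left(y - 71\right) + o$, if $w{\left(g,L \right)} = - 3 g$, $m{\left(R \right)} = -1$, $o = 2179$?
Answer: $2108 + 2376 i \sqrt{22} \approx 2108.0 + 11144.0 i$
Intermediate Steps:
$s{\left(t \right)} = - 27 t^{3}$ ($s{\left(t \right)} = \left(- 3 t\right)^{3} = - 27 t^{3}$)
$y = 2376 i \sqrt{22}$ ($y = 4 \left(- 27 \left(\sqrt{1 - 23}\right)^{3}\right) = 4 \left(- 27 \left(\sqrt{-22}\right)^{3}\right) = 4 \left(- 27 \left(i \sqrt{22}\right)^{3}\right) = 4 \left(- 27 \left(- 22 i \sqrt{22}\right)\right) = 4 \cdot 594 i \sqrt{22} = 2376 i \sqrt{22} \approx 11144.0 i$)
$\left(y - 71\right) + o = \left(2376 i \sqrt{22} - 71\right) + 2179 = \left(-71 + 2376 i \sqrt{22}\right) + 2179 = 2108 + 2376 i \sqrt{22}$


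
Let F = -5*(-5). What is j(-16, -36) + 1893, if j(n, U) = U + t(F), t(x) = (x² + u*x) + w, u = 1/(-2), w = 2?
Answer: 4943/2 ≈ 2471.5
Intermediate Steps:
u = -½ ≈ -0.50000
F = 25
t(x) = 2 + x² - x/2 (t(x) = (x² - x/2) + 2 = 2 + x² - x/2)
j(n, U) = 1229/2 + U (j(n, U) = U + (2 + 25² - ½*25) = U + (2 + 625 - 25/2) = U + 1229/2 = 1229/2 + U)
j(-16, -36) + 1893 = (1229/2 - 36) + 1893 = 1157/2 + 1893 = 4943/2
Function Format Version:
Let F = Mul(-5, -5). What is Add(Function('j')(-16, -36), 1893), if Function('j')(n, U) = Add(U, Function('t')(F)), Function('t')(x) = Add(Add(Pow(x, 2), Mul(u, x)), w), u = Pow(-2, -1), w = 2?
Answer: Rational(4943, 2) ≈ 2471.5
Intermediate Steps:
u = Rational(-1, 2) ≈ -0.50000
F = 25
Function('t')(x) = Add(2, Pow(x, 2), Mul(Rational(-1, 2), x)) (Function('t')(x) = Add(Add(Pow(x, 2), Mul(Rational(-1, 2), x)), 2) = Add(2, Pow(x, 2), Mul(Rational(-1, 2), x)))
Function('j')(n, U) = Add(Rational(1229, 2), U) (Function('j')(n, U) = Add(U, Add(2, Pow(25, 2), Mul(Rational(-1, 2), 25))) = Add(U, Add(2, 625, Rational(-25, 2))) = Add(U, Rational(1229, 2)) = Add(Rational(1229, 2), U))
Add(Function('j')(-16, -36), 1893) = Add(Add(Rational(1229, 2), -36), 1893) = Add(Rational(1157, 2), 1893) = Rational(4943, 2)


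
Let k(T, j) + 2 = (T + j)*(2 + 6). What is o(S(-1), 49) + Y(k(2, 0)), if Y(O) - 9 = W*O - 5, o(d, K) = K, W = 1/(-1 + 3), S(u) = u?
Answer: 60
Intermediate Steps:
W = ½ (W = 1/2 = ½ ≈ 0.50000)
k(T, j) = -2 + 8*T + 8*j (k(T, j) = -2 + (T + j)*(2 + 6) = -2 + (T + j)*8 = -2 + (8*T + 8*j) = -2 + 8*T + 8*j)
Y(O) = 4 + O/2 (Y(O) = 9 + (O/2 - 5) = 9 + (-5 + O/2) = 4 + O/2)
o(S(-1), 49) + Y(k(2, 0)) = 49 + (4 + (-2 + 8*2 + 8*0)/2) = 49 + (4 + (-2 + 16 + 0)/2) = 49 + (4 + (½)*14) = 49 + (4 + 7) = 49 + 11 = 60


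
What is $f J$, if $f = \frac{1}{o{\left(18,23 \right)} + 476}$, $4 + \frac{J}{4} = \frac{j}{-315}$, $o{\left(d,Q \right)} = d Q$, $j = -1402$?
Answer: $\frac{284}{140175} \approx 0.002026$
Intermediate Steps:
$o{\left(d,Q \right)} = Q d$
$J = \frac{568}{315}$ ($J = -16 + 4 \left(- \frac{1402}{-315}\right) = -16 + 4 \left(\left(-1402\right) \left(- \frac{1}{315}\right)\right) = -16 + 4 \cdot \frac{1402}{315} = -16 + \frac{5608}{315} = \frac{568}{315} \approx 1.8032$)
$f = \frac{1}{890}$ ($f = \frac{1}{23 \cdot 18 + 476} = \frac{1}{414 + 476} = \frac{1}{890} \approx 0.0011236$)
$f J = \frac{1}{890} \cdot \frac{568}{315} = \frac{284}{140175}$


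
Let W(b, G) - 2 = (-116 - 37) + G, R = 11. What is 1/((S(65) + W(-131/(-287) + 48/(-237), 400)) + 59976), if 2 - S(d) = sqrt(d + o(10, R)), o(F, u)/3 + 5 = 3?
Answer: 60227/3627291470 + sqrt(59)/3627291470 ≈ 1.6606e-5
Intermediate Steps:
o(F, u) = -6 (o(F, u) = -15 + 3*3 = -15 + 9 = -6)
W(b, G) = -151 + G (W(b, G) = 2 + ((-116 - 37) + G) = 2 + (-153 + G) = -151 + G)
S(d) = 2 - sqrt(-6 + d) (S(d) = 2 - sqrt(d - 6) = 2 - sqrt(-6 + d))
1/((S(65) + W(-131/(-287) + 48/(-237), 400)) + 59976) = 1/(((2 - sqrt(-6 + 65)) + (-151 + 400)) + 59976) = 1/(((2 - sqrt(59)) + 249) + 59976) = 1/((251 - sqrt(59)) + 59976) = 1/(60227 - sqrt(59))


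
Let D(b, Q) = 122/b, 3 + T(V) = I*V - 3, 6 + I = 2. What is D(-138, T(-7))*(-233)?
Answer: 14213/69 ≈ 205.99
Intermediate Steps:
I = -4 (I = -6 + 2 = -4)
T(V) = -6 - 4*V (T(V) = -3 + (-4*V - 3) = -3 + (-3 - 4*V) = -6 - 4*V)
D(-138, T(-7))*(-233) = (122/(-138))*(-233) = (122*(-1/138))*(-233) = -61/69*(-233) = 14213/69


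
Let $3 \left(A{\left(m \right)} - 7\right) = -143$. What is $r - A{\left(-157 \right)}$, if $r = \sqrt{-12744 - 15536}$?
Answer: $\frac{122}{3} + 2 i \sqrt{7070} \approx 40.667 + 168.17 i$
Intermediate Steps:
$A{\left(m \right)} = - \frac{122}{3}$ ($A{\left(m \right)} = 7 + \frac{1}{3} \left(-143\right) = 7 - \frac{143}{3} = - \frac{122}{3}$)
$r = 2 i \sqrt{7070}$ ($r = \sqrt{-28280} = 2 i \sqrt{7070} \approx 168.17 i$)
$r - A{\left(-157 \right)} = 2 i \sqrt{7070} - - \frac{122}{3} = 2 i \sqrt{7070} + \frac{122}{3} = \frac{122}{3} + 2 i \sqrt{7070}$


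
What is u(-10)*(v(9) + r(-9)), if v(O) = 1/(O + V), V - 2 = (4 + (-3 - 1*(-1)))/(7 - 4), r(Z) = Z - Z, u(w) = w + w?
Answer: -12/7 ≈ -1.7143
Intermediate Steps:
u(w) = 2*w
r(Z) = 0
V = 8/3 (V = 2 + (4 + (-3 - 1*(-1)))/(7 - 4) = 2 + (4 + (-3 + 1))/3 = 2 + (4 - 2)*(⅓) = 2 + 2*(⅓) = 2 + ⅔ = 8/3 ≈ 2.6667)
v(O) = 1/(8/3 + O) (v(O) = 1/(O + 8/3) = 1/(8/3 + O))
u(-10)*(v(9) + r(-9)) = (2*(-10))*(3/(8 + 3*9) + 0) = -20*(3/(8 + 27) + 0) = -20*(3/35 + 0) = -20*3/35 = -12/7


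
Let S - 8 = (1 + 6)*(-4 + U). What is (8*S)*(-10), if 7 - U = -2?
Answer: -3440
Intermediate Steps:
U = 9 (U = 7 - 1*(-2) = 7 + 2 = 9)
S = 43 (S = 8 + (1 + 6)*(-4 + 9) = 8 + 7*5 = 8 + 35 = 43)
(8*S)*(-10) = (8*43)*(-10) = 344*(-10) = -3440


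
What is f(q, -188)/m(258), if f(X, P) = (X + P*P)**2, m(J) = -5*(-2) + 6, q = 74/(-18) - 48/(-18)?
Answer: 101176794889/1296 ≈ 7.8068e+7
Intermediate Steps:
q = -13/9 (q = 74*(-1/18) - 48*(-1/18) = -37/9 + 8/3 = -13/9 ≈ -1.4444)
m(J) = 16 (m(J) = 10 + 6 = 16)
f(X, P) = (X + P**2)**2
f(q, -188)/m(258) = (-13/9 + (-188)**2)**2/16 = (-13/9 + 35344)**2*(1/16) = (318083/9)**2*(1/16) = (101176794889/81)*(1/16) = 101176794889/1296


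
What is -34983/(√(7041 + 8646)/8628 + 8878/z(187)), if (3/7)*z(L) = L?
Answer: -258670110393126432/150447760066207 + 4420390306332*√1743/150447760066207 ≈ -1718.1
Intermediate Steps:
z(L) = 7*L/3
-34983/(√(7041 + 8646)/8628 + 8878/z(187)) = -34983/(√(7041 + 8646)/8628 + 8878/(((7/3)*187))) = -34983/(√15687*(1/8628) + 8878/(1309/3)) = -34983/((3*√1743)*(1/8628) + 8878*(3/1309)) = -34983/(√1743/2876 + 26634/1309) = -34983/(26634/1309 + √1743/2876)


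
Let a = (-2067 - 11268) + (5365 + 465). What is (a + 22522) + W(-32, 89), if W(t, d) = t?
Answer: 14985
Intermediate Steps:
a = -7505 (a = -13335 + 5830 = -7505)
(a + 22522) + W(-32, 89) = (-7505 + 22522) - 32 = 15017 - 32 = 14985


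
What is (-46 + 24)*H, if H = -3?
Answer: 66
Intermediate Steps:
(-46 + 24)*H = (-46 + 24)*(-3) = -22*(-3) = 66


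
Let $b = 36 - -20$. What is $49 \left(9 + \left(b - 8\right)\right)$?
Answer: $2793$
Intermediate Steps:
$b = 56$ ($b = 36 + 20 = 56$)
$49 \left(9 + \left(b - 8\right)\right) = 49 \left(9 + \left(56 - 8\right)\right) = 49 \left(9 + 48\right) = 49 \cdot 57 = 2793$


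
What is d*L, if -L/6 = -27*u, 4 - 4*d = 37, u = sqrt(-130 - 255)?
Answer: -2673*I*sqrt(385)/2 ≈ -26224.0*I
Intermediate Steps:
u = I*sqrt(385) (u = sqrt(-385) = I*sqrt(385) ≈ 19.621*I)
d = -33/4 (d = 1 - 1/4*37 = 1 - 37/4 = -33/4 ≈ -8.2500)
L = 162*I*sqrt(385) (L = -(-162)*I*sqrt(385) = 162*I*sqrt(385) ≈ 3178.7*I)
d*L = -2673*I*sqrt(385)/2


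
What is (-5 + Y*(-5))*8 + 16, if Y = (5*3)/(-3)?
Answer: 176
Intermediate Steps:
Y = -5 (Y = 15*(-⅓) = -5)
(-5 + Y*(-5))*8 + 16 = (-5 - 5*(-5))*8 + 16 = (-5 + 25)*8 + 16 = 20*8 + 16 = 160 + 16 = 176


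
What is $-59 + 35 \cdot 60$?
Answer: $2041$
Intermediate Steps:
$-59 + 35 \cdot 60 = -59 + 2100 = 2041$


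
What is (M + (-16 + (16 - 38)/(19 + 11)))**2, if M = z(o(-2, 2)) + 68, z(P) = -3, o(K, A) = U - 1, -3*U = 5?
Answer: 524176/225 ≈ 2329.7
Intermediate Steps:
U = -5/3 (U = -1/3*5 = -5/3 ≈ -1.6667)
o(K, A) = -8/3 (o(K, A) = -5/3 - 1 = -8/3)
M = 65 (M = -3 + 68 = 65)
(M + (-16 + (16 - 38)/(19 + 11)))**2 = (65 + (-16 + (16 - 38)/(19 + 11)))**2 = (65 + (-16 - 22/30))**2 = (65 + (-16 - 22*1/30))**2 = (65 + (-16 - 11/15))**2 = (65 - 251/15)**2 = (724/15)**2 = 524176/225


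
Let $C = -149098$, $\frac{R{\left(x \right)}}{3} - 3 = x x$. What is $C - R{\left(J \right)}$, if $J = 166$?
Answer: $-231775$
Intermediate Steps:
$R{\left(x \right)} = 9 + 3 x^{2}$ ($R{\left(x \right)} = 9 + 3 x x = 9 + 3 x^{2}$)
$C - R{\left(J \right)} = -149098 - \left(9 + 3 \cdot 166^{2}\right) = -149098 - \left(9 + 3 \cdot 27556\right) = -149098 - \left(9 + 82668\right) = -149098 - 82677 = -231775$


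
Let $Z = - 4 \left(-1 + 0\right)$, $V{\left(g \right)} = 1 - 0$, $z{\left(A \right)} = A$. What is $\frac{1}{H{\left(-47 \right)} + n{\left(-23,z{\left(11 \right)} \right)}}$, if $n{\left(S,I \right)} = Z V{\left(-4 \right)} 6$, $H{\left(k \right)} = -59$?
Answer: $- \frac{1}{35} \approx -0.028571$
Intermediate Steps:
$V{\left(g \right)} = 1$ ($V{\left(g \right)} = 1 + 0 = 1$)
$Z = 4$ ($Z = \left(-4\right) \left(-1\right) = 4$)
$n{\left(S,I \right)} = 24$ ($n{\left(S,I \right)} = 4 \cdot 1 \cdot 6 = 4 \cdot 6 = 24$)
$\frac{1}{H{\left(-47 \right)} + n{\left(-23,z{\left(11 \right)} \right)}} = \frac{1}{-59 + 24} = \frac{1}{-35} = - \frac{1}{35}$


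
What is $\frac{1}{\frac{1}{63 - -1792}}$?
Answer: $1855$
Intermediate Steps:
$\frac{1}{\frac{1}{63 - -1792}} = \frac{1}{\frac{1}{63 + 1792}} = \frac{1}{\frac{1}{1855}} = 1855$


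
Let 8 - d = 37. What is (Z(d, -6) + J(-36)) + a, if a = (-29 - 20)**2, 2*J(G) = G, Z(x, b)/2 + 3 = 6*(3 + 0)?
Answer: 2413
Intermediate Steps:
d = -29 (d = 8 - 1*37 = 8 - 37 = -29)
Z(x, b) = 30 (Z(x, b) = -6 + 2*(6*(3 + 0)) = -6 + 2*(6*3) = -6 + 2*18 = -6 + 36 = 30)
J(G) = G/2
a = 2401 (a = (-49)**2 = 2401)
(Z(d, -6) + J(-36)) + a = (30 + (1/2)*(-36)) + 2401 = (30 - 18) + 2401 = 12 + 2401 = 2413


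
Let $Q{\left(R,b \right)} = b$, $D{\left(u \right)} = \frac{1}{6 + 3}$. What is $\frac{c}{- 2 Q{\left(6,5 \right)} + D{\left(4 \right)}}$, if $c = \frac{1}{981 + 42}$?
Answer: $- \frac{3}{30349} \approx -9.885 \cdot 10^{-5}$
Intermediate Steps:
$D{\left(u \right)} = \frac{1}{9}$
$c = \frac{1}{1023} \approx 0.00097752$
$\frac{c}{- 2 Q{\left(6,5 \right)} + D{\left(4 \right)}} = \frac{1}{1023 \left(\left(-2\right) 5 + \frac{1}{9}\right)} = \frac{1}{1023 \left(-10 + \frac{1}{9}\right)} = \frac{1}{1023 \left(- \frac{89}{9}\right)} = \frac{1}{1023} \left(- \frac{9}{89}\right) = - \frac{3}{30349}$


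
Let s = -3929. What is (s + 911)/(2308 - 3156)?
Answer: 1509/424 ≈ 3.5590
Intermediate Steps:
(s + 911)/(2308 - 3156) = (-3929 + 911)/(2308 - 3156) = -3018/(-848) = -3018*(-1/848) = 1509/424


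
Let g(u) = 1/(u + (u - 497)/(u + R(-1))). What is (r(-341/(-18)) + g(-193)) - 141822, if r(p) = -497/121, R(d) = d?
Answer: -315349794321/2223496 ≈ -1.4183e+5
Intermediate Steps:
r(p) = -497/121 (r(p) = -497*1/121 = -497/121)
g(u) = 1/(u + (-497 + u)/(-1 + u)) (g(u) = 1/(u + (u - 497)/(u - 1)) = 1/(u + (-497 + u)/(-1 + u)))
(r(-341/(-18)) + g(-193)) - 141822 = (-497/121 + (-1 - 193)/(-497 + (-193)²)) - 141822 = (-497/121 - 194/(-497 + 37249)) - 141822 = (-497/121 - 194/36752) - 141822 = (-497/121 + (1/36752)*(-194)) - 141822 = (-497/121 - 97/18376) - 141822 = -9144609/2223496 - 141822 = -315349794321/2223496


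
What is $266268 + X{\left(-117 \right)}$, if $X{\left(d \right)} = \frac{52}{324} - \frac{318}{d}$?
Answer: $\frac{280383235}{1053} \approx 2.6627 \cdot 10^{5}$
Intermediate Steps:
$X{\left(d \right)} = \frac{13}{81} - \frac{318}{d}$ ($X{\left(d \right)} = 52 \cdot \frac{1}{324} - \frac{318}{d} = \frac{13}{81} - \frac{318}{d}$)
$266268 + X{\left(-117 \right)} = 266268 - \left(- \frac{13}{81} + \frac{318}{-117}\right) = 266268 + \left(\frac{13}{81} - - \frac{106}{39}\right) = 266268 + \left(\frac{13}{81} + \frac{106}{39}\right) = 266268 + \frac{3031}{1053} = \frac{280383235}{1053}$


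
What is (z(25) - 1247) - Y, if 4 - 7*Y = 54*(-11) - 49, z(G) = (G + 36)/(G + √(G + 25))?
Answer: -215221/161 - 61*√2/115 ≈ -1337.5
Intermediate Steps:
z(G) = (36 + G)/(G + √(25 + G))
Y = 647/7 (Y = 4/7 - (54*(-11) - 49)/7 = 4/7 - (-594 - 49)/7 = 4/7 - ⅐*(-643) = 4/7 + 643/7 = 647/7 ≈ 92.429)
(z(25) - 1247) - Y = ((36 + 25)/(25 + √(25 + 25)) - 1247) - 1*647/7 = (61/(25 + √50) - 1247) - 647/7 = (61/(25 + 5*√2) - 1247) - 647/7 = (-1247 + 61/(25 + 5*√2)) - 647/7 = -9376/7 + 61/(25 + 5*√2)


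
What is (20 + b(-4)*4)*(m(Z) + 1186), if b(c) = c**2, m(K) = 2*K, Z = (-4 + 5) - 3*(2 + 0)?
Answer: 98784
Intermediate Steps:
Z = -5 (Z = 1 - 3*2 = 1 - 6 = -5)
(20 + b(-4)*4)*(m(Z) + 1186) = (20 + (-4)**2*4)*(2*(-5) + 1186) = (20 + 16*4)*(-10 + 1186) = (20 + 64)*1176 = 84*1176 = 98784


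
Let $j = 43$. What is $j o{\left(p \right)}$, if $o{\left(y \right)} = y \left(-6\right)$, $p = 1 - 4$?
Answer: $774$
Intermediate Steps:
$p = -3$ ($p = 1 - 4 = -3$)
$o{\left(y \right)} = - 6 y$
$j o{\left(p \right)} = 43 \left(\left(-6\right) \left(-3\right)\right) = 43 \cdot 18 = 774$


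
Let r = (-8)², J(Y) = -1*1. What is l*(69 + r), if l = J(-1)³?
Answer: -133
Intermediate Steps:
J(Y) = -1
r = 64
l = -1 (l = (-1)³ = -1)
l*(69 + r) = -(69 + 64) = -1*133 = -133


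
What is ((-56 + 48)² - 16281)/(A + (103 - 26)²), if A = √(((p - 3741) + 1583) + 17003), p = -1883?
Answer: -96150593/35140079 + 16217*√12962/35140079 ≈ -2.6837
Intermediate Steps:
A = √12962 (A = √(((-1883 - 3741) + 1583) + 17003) = √((-5624 + 1583) + 17003) = √(-4041 + 17003) = √12962 ≈ 113.85)
((-56 + 48)² - 16281)/(A + (103 - 26)²) = ((-56 + 48)² - 16281)/(√12962 + (103 - 26)²) = ((-8)² - 16281)/(√12962 + 77²) = (64 - 16281)/(√12962 + 5929) = -16217/(5929 + √12962)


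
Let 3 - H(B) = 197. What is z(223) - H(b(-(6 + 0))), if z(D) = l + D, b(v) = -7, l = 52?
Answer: 469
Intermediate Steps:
z(D) = 52 + D
H(B) = -194 (H(B) = 3 - 1*197 = 3 - 197 = -194)
z(223) - H(b(-(6 + 0))) = (52 + 223) - 1*(-194) = 275 + 194 = 469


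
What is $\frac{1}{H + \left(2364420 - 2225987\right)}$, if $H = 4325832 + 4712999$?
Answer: $\frac{1}{9177264} \approx 1.0896 \cdot 10^{-7}$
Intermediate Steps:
$H = 9038831$
$\frac{1}{H + \left(2364420 - 2225987\right)} = \frac{1}{9038831 + \left(2364420 - 2225987\right)} = \frac{1}{9038831 + 138433} = \frac{1}{9177264}$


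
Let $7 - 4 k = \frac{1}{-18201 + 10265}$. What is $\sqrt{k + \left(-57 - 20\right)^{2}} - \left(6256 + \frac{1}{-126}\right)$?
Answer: $- \frac{788255}{126} + \frac{\sqrt{5836237599}}{992} \approx -6179.0$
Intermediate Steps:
$k = \frac{55553}{31744}$ ($k = \frac{7}{4} - \frac{1}{4 \left(-18201 + 10265\right)} = \frac{7}{4} - \frac{1}{4 \left(-7936\right)} = \frac{7}{4} - - \frac{1}{31744} = \frac{7}{4} + \frac{1}{31744} = \frac{55553}{31744} \approx 1.75$)
$\sqrt{k + \left(-57 - 20\right)^{2}} - \left(6256 + \frac{1}{-126}\right) = \sqrt{\frac{55553}{31744} + \left(-57 - 20\right)^{2}} - \left(6256 + \frac{1}{-126}\right) = \sqrt{\frac{55553}{31744} + \left(-77\right)^{2}} - \left(6256 - \frac{1}{126}\right) = \sqrt{\frac{55553}{31744} + 5929} - \frac{788255}{126} = \sqrt{\frac{188265729}{31744}} - \frac{788255}{126} = \frac{\sqrt{5836237599}}{992} - \frac{788255}{126} = - \frac{788255}{126} + \frac{\sqrt{5836237599}}{992}$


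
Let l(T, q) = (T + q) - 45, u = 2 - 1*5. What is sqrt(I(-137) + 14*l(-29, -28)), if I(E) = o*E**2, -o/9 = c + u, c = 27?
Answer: 2*I*sqrt(1013883) ≈ 2013.8*I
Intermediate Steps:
u = -3 (u = 2 - 5 = -3)
o = -216 (o = -9*(27 - 3) = -9*24 = -216)
l(T, q) = -45 + T + q
I(E) = -216*E**2
sqrt(I(-137) + 14*l(-29, -28)) = sqrt(-216*(-137)**2 + 14*(-45 - 29 - 28)) = sqrt(-216*18769 + 14*(-102)) = sqrt(-4054104 - 1428) = sqrt(-4055532) = 2*I*sqrt(1013883)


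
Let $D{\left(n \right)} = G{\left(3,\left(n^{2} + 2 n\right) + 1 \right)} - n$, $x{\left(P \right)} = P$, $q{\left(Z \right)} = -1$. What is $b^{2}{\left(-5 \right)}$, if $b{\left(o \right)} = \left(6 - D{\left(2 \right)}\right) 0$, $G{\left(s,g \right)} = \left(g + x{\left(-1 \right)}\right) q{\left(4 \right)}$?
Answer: $0$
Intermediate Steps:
$G{\left(s,g \right)} = 1 - g$ ($G{\left(s,g \right)} = \left(g - 1\right) \left(-1\right) = \left(-1 + g\right) \left(-1\right) = 1 - g$)
$D{\left(n \right)} = - n^{2} - 3 n$ ($D{\left(n \right)} = \left(1 - \left(\left(n^{2} + 2 n\right) + 1\right)\right) - n = \left(1 - \left(1 + n^{2} + 2 n\right)\right) - n = \left(- n^{2} - 2 n\right) - n = - n^{2} - 3 n$)
$b{\left(o \right)} = 0$ ($b{\left(o \right)} = \left(6 - 2 \left(-3 - 2\right)\right) 0 = \left(6 - 2 \left(-5\right)\right) 0 = \left(6 - -10\right) 0 = \left(6 + 10\right) 0 = 16 \cdot 0 = 0$)
$b^{2}{\left(-5 \right)} = 0^{2} = 0$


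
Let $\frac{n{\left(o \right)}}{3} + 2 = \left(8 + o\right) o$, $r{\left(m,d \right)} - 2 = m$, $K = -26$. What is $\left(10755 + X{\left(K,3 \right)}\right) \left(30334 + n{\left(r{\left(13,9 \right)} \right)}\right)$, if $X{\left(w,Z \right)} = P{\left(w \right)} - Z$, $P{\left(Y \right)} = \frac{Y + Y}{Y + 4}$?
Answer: $\frac{3710180174}{11} \approx 3.3729 \cdot 10^{8}$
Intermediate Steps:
$P{\left(Y \right)} = \frac{2 Y}{4 + Y}$
$r{\left(m,d \right)} = 2 + m$
$X{\left(w,Z \right)} = - Z + \frac{2 w}{4 + w}$ ($X{\left(w,Z \right)} = \frac{2 w}{4 + w} - Z = - Z + \frac{2 w}{4 + w}$)
$n{\left(o \right)} = -6 + 3 o \left(8 + o\right)$ ($n{\left(o \right)} = -6 + 3 \left(8 + o\right) o = -6 + 3 o \left(8 + o\right)$)
$\left(10755 + X{\left(K,3 \right)}\right) \left(30334 + n{\left(r{\left(13,9 \right)} \right)}\right) = \left(10755 + \frac{2 \left(-26\right) - 3 \left(4 - 26\right)}{4 - 26}\right) \left(30334 + \left(-6 + 3 \left(2 + 13\right)^{2} + 24 \left(2 + 13\right)\right)\right) = \left(10755 + \frac{-52 - 3 \left(-22\right)}{-22}\right) \left(30334 + \left(-6 + 3 \cdot 15^{2} + 24 \cdot 15\right)\right) = \left(10755 - \frac{-52 + 66}{22}\right) \left(30334 + \left(-6 + 3 \cdot 225 + 360\right)\right) = \left(10755 - \frac{7}{11}\right) \left(30334 + \left(-6 + 675 + 360\right)\right) = \left(10755 - \frac{7}{11}\right) \left(30334 + 1029\right) = \frac{118298}{11} \cdot 31363 = \frac{3710180174}{11}$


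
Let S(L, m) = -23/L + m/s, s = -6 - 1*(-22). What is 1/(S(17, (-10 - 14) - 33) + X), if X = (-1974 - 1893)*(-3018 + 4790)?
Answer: -272/1863833465 ≈ -1.4594e-7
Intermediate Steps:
s = 16 (s = -6 + 22 = 16)
S(L, m) = -23/L + m/16
X = -6852324 (X = -3867*1772 = -6852324)
1/(S(17, (-10 - 14) - 33) + X) = 1/((-23/17 + ((-10 - 14) - 33)/16) - 6852324) = 1/((-23*1/17 + (-24 - 33)/16) - 6852324) = 1/((-23/17 + (1/16)*(-57)) - 6852324) = 1/((-23/17 - 57/16) - 6852324) = 1/(-1337/272 - 6852324) = 1/(-1863833465/272) = -272/1863833465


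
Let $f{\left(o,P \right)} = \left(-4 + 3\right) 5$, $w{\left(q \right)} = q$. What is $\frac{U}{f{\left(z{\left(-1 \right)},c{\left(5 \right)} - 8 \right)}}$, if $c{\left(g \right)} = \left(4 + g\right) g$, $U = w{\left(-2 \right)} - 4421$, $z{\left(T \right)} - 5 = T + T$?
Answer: $\frac{4423}{5} \approx 884.6$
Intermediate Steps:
$z{\left(T \right)} = 5 + 2 T$ ($z{\left(T \right)} = 5 + \left(T + T\right) = 5 + 2 T$)
$U = -4423$ ($U = -2 - 4421 = -4423$)
$c{\left(g \right)} = g \left(4 + g\right)$
$f{\left(o,P \right)} = -5$ ($f{\left(o,P \right)} = \left(-1\right) 5 = -5$)
$\frac{U}{f{\left(z{\left(-1 \right)},c{\left(5 \right)} - 8 \right)}} = - \frac{4423}{-5} = \left(-4423\right) \left(- \frac{1}{5}\right) = \frac{4423}{5}$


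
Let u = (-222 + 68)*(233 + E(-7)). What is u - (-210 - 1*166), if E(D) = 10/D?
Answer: -35286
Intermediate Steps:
u = -35662 (u = (-222 + 68)*(233 + 10/(-7)) = -154*(233 + 10*(-⅐)) = -154*(233 - 10/7) = -154*1621/7 = -35662)
u - (-210 - 1*166) = -35662 - (-210 - 1*166) = -35662 - (-210 - 166) = -35662 - 1*(-376) = -35662 + 376 = -35286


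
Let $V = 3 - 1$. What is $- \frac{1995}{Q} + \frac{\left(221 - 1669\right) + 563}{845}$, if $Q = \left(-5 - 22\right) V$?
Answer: $\frac{109199}{3042} \approx 35.897$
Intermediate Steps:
$V = 2$
$Q = -54$ ($Q = \left(-5 - 22\right) 2 = \left(-27\right) 2 = -54$)
$- \frac{1995}{Q} + \frac{\left(221 - 1669\right) + 563}{845} = - \frac{1995}{-54} + \frac{\left(221 - 1669\right) + 563}{845} = \left(-1995\right) \left(- \frac{1}{54}\right) + \left(-1448 + 563\right) \frac{1}{845} = \frac{665}{18} - \frac{177}{169} = \frac{109199}{3042}$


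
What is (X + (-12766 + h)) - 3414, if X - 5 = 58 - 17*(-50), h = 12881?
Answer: -2386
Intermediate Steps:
X = 913 (X = 5 + (58 - 17*(-50)) = 5 + (58 + 850) = 5 + 908 = 913)
(X + (-12766 + h)) - 3414 = (913 + (-12766 + 12881)) - 3414 = (913 + 115) - 3414 = 1028 - 3414 = -2386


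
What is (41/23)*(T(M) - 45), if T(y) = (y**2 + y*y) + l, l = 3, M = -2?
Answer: -1394/23 ≈ -60.609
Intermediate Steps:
T(y) = 3 + 2*y**2 (T(y) = (y**2 + y*y) + 3 = (y**2 + y**2) + 3 = 2*y**2 + 3 = 3 + 2*y**2)
(41/23)*(T(M) - 45) = (41/23)*((3 + 2*(-2)**2) - 45) = (41*(1/23))*((3 + 2*4) - 45) = 41*((3 + 8) - 45)/23 = 41*(11 - 45)/23 = (41/23)*(-34) = -1394/23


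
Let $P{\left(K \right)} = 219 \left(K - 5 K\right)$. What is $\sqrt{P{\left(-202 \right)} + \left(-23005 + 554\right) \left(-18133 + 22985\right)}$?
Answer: $10 i \sqrt{1087553} \approx 10429.0 i$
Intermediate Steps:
$P{\left(K \right)} = - 876 K$ ($P{\left(K \right)} = 219 \left(- 4 K\right) = - 876 K$)
$\sqrt{P{\left(-202 \right)} + \left(-23005 + 554\right) \left(-18133 + 22985\right)} = \sqrt{\left(-876\right) \left(-202\right) + \left(-23005 + 554\right) \left(-18133 + 22985\right)} = \sqrt{176952 - 108932252} = \sqrt{-108755300} = 10 i \sqrt{1087553}$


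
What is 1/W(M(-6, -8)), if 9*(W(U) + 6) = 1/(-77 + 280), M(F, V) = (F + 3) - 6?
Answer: -1827/10961 ≈ -0.16668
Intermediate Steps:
M(F, V) = -3 + F (M(F, V) = (3 + F) - 6 = -3 + F)
W(U) = -10961/1827 (W(U) = -6 + 1/(9*(-77 + 280)) = -6 + (⅑)/203 = -6 + (⅑)*(1/203) = -6 + 1/1827 = -10961/1827)
1/W(M(-6, -8)) = 1/(-10961/1827) = -1827/10961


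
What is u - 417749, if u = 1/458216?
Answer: -191419275783/458216 ≈ -4.1775e+5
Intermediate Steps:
u = 1/458216 ≈ 2.1824e-6
u - 417749 = 1/458216 - 417749 = -191419275783/458216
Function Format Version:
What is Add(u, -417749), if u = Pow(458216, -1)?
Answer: Rational(-191419275783, 458216) ≈ -4.1775e+5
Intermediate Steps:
u = Rational(1, 458216) ≈ 2.1824e-6
Add(u, -417749) = Add(Rational(1, 458216), -417749) = Rational(-191419275783, 458216)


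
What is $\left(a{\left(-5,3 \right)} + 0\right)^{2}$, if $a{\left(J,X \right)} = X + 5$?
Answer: $64$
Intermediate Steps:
$a{\left(J,X \right)} = 5 + X$
$\left(a{\left(-5,3 \right)} + 0\right)^{2} = \left(\left(5 + 3\right) + 0\right)^{2} = \left(8 + 0\right)^{2} = 8^{2} = 64$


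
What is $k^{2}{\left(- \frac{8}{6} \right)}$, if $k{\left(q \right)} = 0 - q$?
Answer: $\frac{16}{9} \approx 1.7778$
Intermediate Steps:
$k{\left(q \right)} = - q$
$k^{2}{\left(- \frac{8}{6} \right)} = \left(- \frac{-8}{6}\right)^{2} = \left(\left(-1\right) \left(- \frac{4}{3}\right)\right)^{2} = \left(\frac{4}{3}\right)^{2} = \frac{16}{9}$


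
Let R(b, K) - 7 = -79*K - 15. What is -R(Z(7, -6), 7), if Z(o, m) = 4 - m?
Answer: 561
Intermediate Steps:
R(b, K) = -8 - 79*K (R(b, K) = 7 + (-79*K - 15) = 7 + (-15 - 79*K) = -8 - 79*K)
-R(Z(7, -6), 7) = -(-8 - 79*7) = -(-8 - 553) = -1*(-561) = 561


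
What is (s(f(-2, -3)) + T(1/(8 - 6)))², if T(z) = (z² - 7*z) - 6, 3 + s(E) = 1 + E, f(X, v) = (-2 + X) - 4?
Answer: 5929/16 ≈ 370.56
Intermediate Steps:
f(X, v) = -6 + X
s(E) = -2 + E (s(E) = -3 + (1 + E) = -2 + E)
T(z) = -6 + z² - 7*z
(s(f(-2, -3)) + T(1/(8 - 6)))² = ((-2 + (-6 - 2)) + (-6 + (1/(8 - 6))² - 7/(8 - 6)))² = ((-2 - 8) + (-6 + (1/2)² - 7/2))² = (-10 + (-6 + (½)² - 7*½))² = (-10 + (-6 + ¼ - 7/2))² = (-10 - 37/4)² = (-77/4)² = 5929/16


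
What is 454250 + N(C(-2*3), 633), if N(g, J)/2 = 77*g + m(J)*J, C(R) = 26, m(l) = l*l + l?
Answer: 508531906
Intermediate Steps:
m(l) = l + l² (m(l) = l² + l = l + l²)
N(g, J) = 154*g + 2*J²*(1 + J) (N(g, J) = 2*(77*g + (J*(1 + J))*J) = 2*(77*g + J²*(1 + J)) = 154*g + 2*J²*(1 + J))
454250 + N(C(-2*3), 633) = 454250 + (154*26 + 2*633²*(1 + 633)) = 454250 + (4004 + 2*400689*634) = 454250 + (4004 + 508073652) = 454250 + 508077656 = 508531906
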